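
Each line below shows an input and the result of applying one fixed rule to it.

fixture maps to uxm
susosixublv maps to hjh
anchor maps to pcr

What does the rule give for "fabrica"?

Rule — shift every letter 11 places backward in the alphabet (wrapping around), then keep only the first 3 characters.
Doing the same to "fabrica": "upq".

upq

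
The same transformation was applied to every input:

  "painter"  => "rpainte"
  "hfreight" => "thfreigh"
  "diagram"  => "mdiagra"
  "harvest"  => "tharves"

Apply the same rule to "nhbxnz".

znhbxn

In each case the input is transformed by: move the last character to the front.
"nhbxnz" → "znhbxn".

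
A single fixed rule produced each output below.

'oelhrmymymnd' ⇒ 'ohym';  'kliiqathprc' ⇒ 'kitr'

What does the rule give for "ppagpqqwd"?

pgq

What's happening: keep one character in every 3, starting at position 1 (positions 1st, 4th, 7th, ...).
Applying that to "ppagpqqwd" gives "pgq".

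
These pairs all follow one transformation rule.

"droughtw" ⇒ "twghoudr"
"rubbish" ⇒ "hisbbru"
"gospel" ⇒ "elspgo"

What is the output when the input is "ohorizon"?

Each output is the input with this applied: swap each adjacent pair of characters (1↔2, 3↔4, ...), then reverse the string.
Starting from "ohorizon": after the first operation, "horozino"; after the second, "onizoroh".

onizoroh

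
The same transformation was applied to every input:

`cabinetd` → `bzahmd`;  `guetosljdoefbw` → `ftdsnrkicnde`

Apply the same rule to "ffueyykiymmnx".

The transformation: shift every letter 1 place backward in the alphabet (wrapping around), then delete the last 2 characters.
So "ffueyykiymmnx" becomes "eetdxxjhxll".

eetdxxjhxll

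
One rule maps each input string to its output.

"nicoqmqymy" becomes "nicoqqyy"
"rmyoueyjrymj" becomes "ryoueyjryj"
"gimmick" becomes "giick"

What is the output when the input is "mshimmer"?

shier

Each output is the input with this applied: remove every "m".
So "mshimmer" becomes "shier".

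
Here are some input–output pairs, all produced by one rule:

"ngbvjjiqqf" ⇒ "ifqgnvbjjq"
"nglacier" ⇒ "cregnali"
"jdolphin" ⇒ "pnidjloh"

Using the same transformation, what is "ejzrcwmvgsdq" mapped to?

gqdjerzwcvms

The pattern: swap each adjacent pair of characters (1↔2, 3↔4, ...), then move the last 3 characters to the front (rotate right by 3).
On "ejzrcwmvgsdq" that produces "gqdjerzwcvms".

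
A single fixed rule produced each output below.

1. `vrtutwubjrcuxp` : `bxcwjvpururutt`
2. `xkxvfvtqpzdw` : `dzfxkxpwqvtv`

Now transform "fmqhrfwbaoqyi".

aybwfrfqhqiom

Rule — sort the characters into alphabetical order, then take characters alternately from the front and the back (1st, last, 2nd, 2nd-last, ...).
For "fmqhrfwbaoqyi", step one produces "abffhimoqqrwy"; step two turns that into "aybwfrfqhqiom".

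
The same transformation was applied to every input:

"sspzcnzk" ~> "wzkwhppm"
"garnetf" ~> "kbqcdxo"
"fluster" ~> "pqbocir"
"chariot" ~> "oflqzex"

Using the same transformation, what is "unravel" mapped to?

xsbirko

Looking at the pairs, the operation is to shift every letter 3 places backward in the alphabet (wrapping around), then move the first 3 characters to the end (rotate left by 3).
Starting from "unravel": after the first operation, "rkoxsbi"; after the second, "xsbirko".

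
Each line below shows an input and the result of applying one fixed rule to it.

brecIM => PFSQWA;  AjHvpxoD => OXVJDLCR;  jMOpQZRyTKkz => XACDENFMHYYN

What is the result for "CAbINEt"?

In each case the input is transformed by: shift every letter 12 places backward in the alphabet (wrapping around), then convert every letter to uppercase.
On "CAbINEt": the first step gives "QOpWBSh", and the second then gives "QOPWBSH".
(Check on "jMOpQZRyTKkz": → "xACdENFmHYyn" → "XACDENFMHYYN" ✓)

QOPWBSH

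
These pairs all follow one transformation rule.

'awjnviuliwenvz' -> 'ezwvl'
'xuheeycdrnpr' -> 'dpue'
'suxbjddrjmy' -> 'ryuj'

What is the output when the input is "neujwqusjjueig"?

ugews

The transformation: keep one character in every 3, starting at position 2 (positions 2nd, 5th, 8th, ...), then move the last 2 characters to the front (rotate right by 2).
Working it through for "neujwqusjjueig": intermediate "ewsug", final "ugews".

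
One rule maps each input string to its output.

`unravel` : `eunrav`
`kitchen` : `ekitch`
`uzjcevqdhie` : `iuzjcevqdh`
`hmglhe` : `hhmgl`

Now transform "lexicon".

olexic

The rule is to delete the last character, then move the last character to the front.
Starting from "lexicon": after the first operation, "lexico"; after the second, "olexic".
(Check on "kitchen": → "kitche" → "ekitch" ✓)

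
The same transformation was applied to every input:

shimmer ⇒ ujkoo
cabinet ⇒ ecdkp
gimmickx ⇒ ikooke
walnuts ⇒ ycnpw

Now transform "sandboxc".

ucpfdq

The transformation: shift every letter 2 places forward in the alphabet (wrapping around), then delete the last 2 characters.
So "sandboxc" becomes "ucpfdq".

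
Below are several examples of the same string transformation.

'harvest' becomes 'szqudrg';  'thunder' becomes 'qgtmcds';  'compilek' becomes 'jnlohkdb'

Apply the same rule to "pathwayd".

Each output is the input with this applied: swap the first and last characters, then shift every letter 1 place backward in the alphabet (wrapping around).
On "pathwayd": the first step gives "dathwayp", and the second then gives "czsgvzxo".

czsgvzxo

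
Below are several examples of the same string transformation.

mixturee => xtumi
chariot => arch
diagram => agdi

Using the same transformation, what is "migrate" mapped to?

grmi

Rule — delete the last 3 characters, then move the first 2 characters to the end (rotate left by 2).
Starting from "migrate": after the first operation, "migr"; after the second, "grmi".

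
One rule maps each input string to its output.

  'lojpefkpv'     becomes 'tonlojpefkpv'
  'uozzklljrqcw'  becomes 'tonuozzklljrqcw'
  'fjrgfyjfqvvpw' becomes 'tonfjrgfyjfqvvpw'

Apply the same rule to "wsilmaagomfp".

Each output is the input with this applied: prepend "ton".
"wsilmaagomfp" → "tonwsilmaagomfp".

tonwsilmaagomfp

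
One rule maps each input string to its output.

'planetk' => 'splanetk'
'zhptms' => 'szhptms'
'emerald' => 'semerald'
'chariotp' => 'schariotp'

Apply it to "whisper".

The transformation: prepend "s".
Applying that to "whisper" gives "swhisper".

swhisper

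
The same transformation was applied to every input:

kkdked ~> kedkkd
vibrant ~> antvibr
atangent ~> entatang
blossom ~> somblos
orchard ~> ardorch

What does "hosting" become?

In each case the input is transformed by: move the last 3 characters to the front (rotate right by 3).
Applying that to "hosting" gives "inghost".

inghost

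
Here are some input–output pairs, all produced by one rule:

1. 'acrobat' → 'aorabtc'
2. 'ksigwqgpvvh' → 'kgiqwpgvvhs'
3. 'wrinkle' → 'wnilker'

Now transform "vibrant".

vrbnati

In each case the input is transformed by: swap each adjacent pair of characters (1↔2, 3↔4, ...), then move the first character to the end.
For "vibrant", step one produces "ivrbnat"; step two turns that into "vrbnati".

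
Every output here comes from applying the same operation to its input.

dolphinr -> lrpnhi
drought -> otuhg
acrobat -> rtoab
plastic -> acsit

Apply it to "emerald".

edrla

Looking at the pairs, the operation is to delete the first 2 characters, then take characters alternately from the front and the back (1st, last, 2nd, 2nd-last, ...).
On "emerald": the first step gives "erald", and the second then gives "edrla".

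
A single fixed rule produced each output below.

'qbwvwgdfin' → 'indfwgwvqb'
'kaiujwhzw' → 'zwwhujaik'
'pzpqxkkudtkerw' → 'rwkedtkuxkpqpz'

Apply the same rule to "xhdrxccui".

uiccrxhdx

Rule — reverse the string, then swap each adjacent pair of characters (1↔2, 3↔4, ...).
Applying both steps to "xhdrxccui": "iuccxrdhx", then "uiccrxhdx".
(Check on "pzpqxkkudtkerw": → "wrektdukkxqpzp" → "rwkedtkuxkpqpz" ✓)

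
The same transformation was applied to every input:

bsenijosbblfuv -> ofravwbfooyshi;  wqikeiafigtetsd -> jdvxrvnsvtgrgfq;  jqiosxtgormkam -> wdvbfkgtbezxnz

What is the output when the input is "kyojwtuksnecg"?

xlbwjghxfarpt

What's happening: shift every letter 13 places forward in the alphabet (wrapping around) — i.e. ROT13.
Doing the same to "kyojwtuksnecg": "xlbwjghxfarpt".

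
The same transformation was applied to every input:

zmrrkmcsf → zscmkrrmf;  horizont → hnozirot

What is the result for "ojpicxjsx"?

osjxcipjx

What's happening: swap the first and last characters, then reverse the string.
Working it through for "ojpicxjsx": intermediate "xjpicxjso", final "osjxcipjx".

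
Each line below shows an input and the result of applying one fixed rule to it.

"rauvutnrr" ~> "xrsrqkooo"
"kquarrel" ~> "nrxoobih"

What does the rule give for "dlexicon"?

ibufzlka

Rule — shift every letter 3 places backward in the alphabet (wrapping around), then move the first character to the end.
Applying both steps to "dlexicon": "aibufzlk", then "ibufzlka".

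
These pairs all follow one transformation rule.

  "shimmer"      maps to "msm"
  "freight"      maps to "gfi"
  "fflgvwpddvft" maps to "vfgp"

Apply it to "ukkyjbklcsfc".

suyk

In each case the input is transformed by: move the last 3 characters to the front (rotate right by 3), then keep one character in every 3, starting at position 1 (positions 1st, 4th, 7th, ...).
On "ukkyjbklcsfc" that produces "suyk".
(Check on "fflgvwpddvft": → "vftfflgvwpdd" → "vfgp" ✓)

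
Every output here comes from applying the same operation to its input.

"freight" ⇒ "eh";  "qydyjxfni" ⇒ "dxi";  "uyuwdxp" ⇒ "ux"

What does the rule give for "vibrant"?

The pattern: keep one character in every 3, starting at position 3 (positions 3rd, 6th, 9th, ...).
So "vibrant" becomes "bn".

bn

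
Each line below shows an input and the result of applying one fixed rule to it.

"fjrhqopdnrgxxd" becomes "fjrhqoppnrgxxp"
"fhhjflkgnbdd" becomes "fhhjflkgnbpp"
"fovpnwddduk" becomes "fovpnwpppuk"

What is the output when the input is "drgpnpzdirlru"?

prgpnpzpirlru

Rule — replace every "d" with "p".
So "drgpnpzdirlru" becomes "prgpnpzpirlru".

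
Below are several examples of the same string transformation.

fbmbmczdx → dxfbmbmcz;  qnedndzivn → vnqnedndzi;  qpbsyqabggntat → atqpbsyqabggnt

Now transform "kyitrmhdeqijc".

jckyitrmhdeqi

Looking at the pairs, the operation is to move the last 2 characters to the front (rotate right by 2).
Applying that to "kyitrmhdeqijc" gives "jckyitrmhdeqi".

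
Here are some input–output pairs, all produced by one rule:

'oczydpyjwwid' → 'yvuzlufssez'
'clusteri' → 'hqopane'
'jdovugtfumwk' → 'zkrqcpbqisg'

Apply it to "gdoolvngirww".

Rule — shift every letter 4 places backward in the alphabet (wrapping around), then delete the first character.
For "gdoolvngirww", step one produces "czkkhrjcenss"; step two turns that into "zkkhrjcenss".
(Check on "oczydpyjwwid": → "kyvuzlufssez" → "yvuzlufssez" ✓)

zkkhrjcenss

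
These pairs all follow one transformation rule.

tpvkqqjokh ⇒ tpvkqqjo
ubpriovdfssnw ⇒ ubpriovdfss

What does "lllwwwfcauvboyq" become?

lllwwwfcauvbo

The rule is to delete the last 2 characters.
Applying that to "lllwwwfcauvboyq" gives "lllwwwfcauvbo".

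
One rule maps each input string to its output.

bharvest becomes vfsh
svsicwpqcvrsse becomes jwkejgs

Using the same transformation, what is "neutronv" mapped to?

What's happening: keep every other character starting from the second (positions 2nd, 4th, 6th, ...), then shift every letter 12 places backward in the alphabet (wrapping around).
Applying both steps to "neutronv": "etov", then "shcj".

shcj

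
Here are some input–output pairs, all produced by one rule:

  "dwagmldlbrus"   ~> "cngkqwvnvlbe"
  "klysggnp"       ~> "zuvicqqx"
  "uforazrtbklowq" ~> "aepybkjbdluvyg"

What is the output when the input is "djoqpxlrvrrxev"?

fntyazhvbfbbho

The rule is to shift every letter 10 places forward in the alphabet (wrapping around), then move the last character to the front.
Working it through for "djoqpxlrvrrxev": intermediate "ntyazhvbfbbhof", final "fntyazhvbfbbho".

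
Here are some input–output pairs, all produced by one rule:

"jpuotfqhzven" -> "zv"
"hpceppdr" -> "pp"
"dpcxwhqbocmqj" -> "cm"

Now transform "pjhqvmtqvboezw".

What's happening: move the last 2 characters to the front (rotate right by 2), then keep only the last 2 characters.
Working it through for "pjhqvmtqvboezw": intermediate "zwpjhqvmtqvboe", final "oe".

oe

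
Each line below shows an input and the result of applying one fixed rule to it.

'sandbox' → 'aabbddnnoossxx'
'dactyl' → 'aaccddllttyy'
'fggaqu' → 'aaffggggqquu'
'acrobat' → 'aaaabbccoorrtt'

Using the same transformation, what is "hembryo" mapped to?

The rule is to sort the characters into alphabetical order, then double every character.
For "hembryo", step one produces "behmory"; step two turns that into "bbeehhmmoorryy".
(Check on "fggaqu": → "afggqu" → "aaffggggqquu" ✓)

bbeehhmmoorryy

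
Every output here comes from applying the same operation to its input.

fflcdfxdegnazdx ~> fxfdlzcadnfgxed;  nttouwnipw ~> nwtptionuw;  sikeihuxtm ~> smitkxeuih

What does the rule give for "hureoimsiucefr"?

The rule is to take characters alternately from the front and the back (1st, last, 2nd, 2nd-last, ...).
Applying that to "hureoimsiucefr" gives "hrufreecouiims".

hrufreecouiims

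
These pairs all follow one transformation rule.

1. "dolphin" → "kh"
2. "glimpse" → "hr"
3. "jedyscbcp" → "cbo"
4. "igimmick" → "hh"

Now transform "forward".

qq

Looking at the pairs, the operation is to shift every letter 1 place backward in the alphabet (wrapping around), then keep one character in every 3, starting at position 3 (positions 3rd, 6th, 9th, ...).
On "forward" that produces "qq".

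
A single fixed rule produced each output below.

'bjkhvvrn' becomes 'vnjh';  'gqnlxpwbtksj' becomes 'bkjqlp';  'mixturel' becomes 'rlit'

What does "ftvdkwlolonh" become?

Looking at the pairs, the operation is to keep every other character starting from the second (positions 2nd, 4th, 6th, ...), then swap the front and back halves of the string.
Working it through for "ftvdkwlolonh": intermediate "tdwooh", final "oohtdw".

oohtdw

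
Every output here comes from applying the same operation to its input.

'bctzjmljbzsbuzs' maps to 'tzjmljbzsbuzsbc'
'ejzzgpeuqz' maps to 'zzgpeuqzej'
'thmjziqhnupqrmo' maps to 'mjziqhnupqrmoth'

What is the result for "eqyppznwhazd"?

The pattern: move the first 2 characters to the end (rotate left by 2).
Doing the same to "eqyppznwhazd": "yppznwhazdeq".

yppznwhazdeq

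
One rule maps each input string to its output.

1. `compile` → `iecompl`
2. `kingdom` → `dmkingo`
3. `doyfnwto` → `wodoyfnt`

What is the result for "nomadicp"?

In each case the input is transformed by: move the last 2 characters to the front (rotate right by 2), then swap the first and last characters.
For "nomadicp", step one produces "cpnomadi"; step two turns that into "ipnomadc".

ipnomadc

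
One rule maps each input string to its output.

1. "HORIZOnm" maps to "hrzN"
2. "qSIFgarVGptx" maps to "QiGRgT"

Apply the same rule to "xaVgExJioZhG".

In each case the input is transformed by: flip the case of every letter, then keep every other character starting from the first (positions 1st, 3rd, 5th, ...).
For "xaVgExJioZhG", step one produces "XAvGeXjIOzHg"; step two turns that into "XvejOH".

XvejOH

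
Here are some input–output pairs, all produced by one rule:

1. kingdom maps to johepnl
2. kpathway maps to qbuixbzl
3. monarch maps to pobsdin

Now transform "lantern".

boufsom

Each output is the input with this applied: shift every letter 1 place forward in the alphabet (wrapping around), then move the first character to the end.
On "lantern": the first step gives "mboufso", and the second then gives "boufsom".
(Check on "kpathway": → "lqbuixbz" → "qbuixbzl" ✓)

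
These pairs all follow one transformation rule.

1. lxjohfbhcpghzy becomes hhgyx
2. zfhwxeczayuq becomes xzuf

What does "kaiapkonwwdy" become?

What's happening: keep one character in every 3, starting at position 2 (positions 2nd, 5th, 8th, ...), then move the first character to the end.
"kaiapkonwwdy" → "apnd" → "pnda".
(Check on "zfhwxeczayuq": → "fxzu" → "xzuf" ✓)

pnda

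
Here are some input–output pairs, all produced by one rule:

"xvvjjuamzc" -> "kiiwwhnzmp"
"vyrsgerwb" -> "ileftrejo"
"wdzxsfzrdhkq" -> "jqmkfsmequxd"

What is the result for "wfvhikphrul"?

jsiuvxcuehy

The pattern: shift every letter 13 places forward in the alphabet (wrapping around) — i.e. ROT13.
For "wfvhikphrul" the result is "jsiuvxcuehy".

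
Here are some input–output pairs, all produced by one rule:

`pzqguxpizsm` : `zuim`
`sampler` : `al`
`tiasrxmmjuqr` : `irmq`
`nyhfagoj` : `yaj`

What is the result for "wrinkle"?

rk

In each case the input is transformed by: keep one character in every 3, starting at position 2 (positions 2nd, 5th, 8th, ...).
Doing the same to "wrinkle": "rk".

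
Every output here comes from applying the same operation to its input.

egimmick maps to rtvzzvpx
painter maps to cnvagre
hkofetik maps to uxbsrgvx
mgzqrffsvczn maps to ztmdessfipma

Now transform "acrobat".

The transformation: shift every letter 13 places forward in the alphabet (wrapping around) — i.e. ROT13.
"acrobat" → "npebong".

npebong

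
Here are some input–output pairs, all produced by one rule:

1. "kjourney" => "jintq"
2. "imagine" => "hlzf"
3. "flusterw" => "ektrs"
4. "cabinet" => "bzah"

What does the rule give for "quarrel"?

In each case the input is transformed by: delete the last 3 characters, then shift every letter 1 place backward in the alphabet (wrapping around).
"quarrel" → "quar" → "ptzq".
(Check on "imagine": → "imag" → "hlzf" ✓)

ptzq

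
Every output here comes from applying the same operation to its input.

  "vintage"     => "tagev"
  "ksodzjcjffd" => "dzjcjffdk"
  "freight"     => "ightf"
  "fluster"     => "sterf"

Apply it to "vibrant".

Looking at the pairs, the operation is to move the first 3 characters to the end (rotate left by 3), then delete the last 2 characters.
"vibrant" → "rantvib" → "rantv".

rantv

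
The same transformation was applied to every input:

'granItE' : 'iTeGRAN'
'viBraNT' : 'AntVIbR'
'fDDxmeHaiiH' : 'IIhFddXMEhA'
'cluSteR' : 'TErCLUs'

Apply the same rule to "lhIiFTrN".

In each case the input is transformed by: move the last 3 characters to the front (rotate right by 3), then flip the case of every letter.
On "lhIiFTrN": the first step gives "TrNlhIiF", and the second then gives "tRnLHiIf".

tRnLHiIf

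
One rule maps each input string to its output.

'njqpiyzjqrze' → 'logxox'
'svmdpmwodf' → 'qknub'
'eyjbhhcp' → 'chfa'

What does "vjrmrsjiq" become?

Each output is the input with this applied: shift every letter 2 places backward in the alphabet (wrapping around), then keep every other character starting from the first (positions 1st, 3rd, 5th, ...).
For "vjrmrsjiq", step one produces "thpkpqhgo"; step two turns that into "tppho".

tppho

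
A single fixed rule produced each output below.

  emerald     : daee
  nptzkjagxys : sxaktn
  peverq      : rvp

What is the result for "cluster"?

rtuc

Each output is the input with this applied: keep every other character starting from the first (positions 1st, 3rd, 5th, ...), then reverse the string.
Starting from "cluster": after the first operation, "cutr"; after the second, "rtuc".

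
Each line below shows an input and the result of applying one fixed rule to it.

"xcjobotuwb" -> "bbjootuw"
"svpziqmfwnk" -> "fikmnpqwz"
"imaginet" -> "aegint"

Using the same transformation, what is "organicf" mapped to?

In each case the input is transformed by: delete the first 2 characters, then sort the characters into alphabetical order.
Working it through for "organicf": intermediate "ganicf", final "acfgin".
(Check on "svpziqmfwnk": → "pziqmfwnk" → "fikmnpqwz" ✓)

acfgin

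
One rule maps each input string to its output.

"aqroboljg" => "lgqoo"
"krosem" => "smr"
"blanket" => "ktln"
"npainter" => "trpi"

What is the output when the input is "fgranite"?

iega

The transformation: move the last 3 characters to the front (rotate right by 3), then keep every other character starting from the first (positions 1st, 3rd, 5th, ...).
Working it through for "fgranite": intermediate "itefgran", final "iega".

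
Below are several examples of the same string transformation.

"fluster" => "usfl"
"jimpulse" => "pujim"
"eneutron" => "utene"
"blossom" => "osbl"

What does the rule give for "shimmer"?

In each case the input is transformed by: delete the last 3 characters, then move the last 2 characters to the front (rotate right by 2).
Applying both steps to "shimmer": "shim", then "imsh".

imsh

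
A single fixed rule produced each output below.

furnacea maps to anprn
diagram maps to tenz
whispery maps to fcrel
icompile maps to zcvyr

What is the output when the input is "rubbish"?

The rule is to shift every letter 13 places forward in the alphabet (wrapping around) — i.e. ROT13, then delete the first 3 characters.
Starting from "rubbish": after the first operation, "ehoovfu"; after the second, "ovfu".

ovfu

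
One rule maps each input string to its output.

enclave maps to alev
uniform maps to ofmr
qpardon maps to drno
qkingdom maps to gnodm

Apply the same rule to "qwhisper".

siepr

The pattern: delete the first 3 characters, then swap each adjacent pair of characters (1↔2, 3↔4, ...).
Starting from "qwhisper": after the first operation, "isper"; after the second, "siepr".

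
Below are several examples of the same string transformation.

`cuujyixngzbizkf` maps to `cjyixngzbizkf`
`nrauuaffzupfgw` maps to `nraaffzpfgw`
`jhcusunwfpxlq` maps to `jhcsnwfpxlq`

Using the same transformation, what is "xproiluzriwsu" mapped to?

What's happening: remove every "u".
"xproiluzriwsu" → "xproilzriws".

xproilzriws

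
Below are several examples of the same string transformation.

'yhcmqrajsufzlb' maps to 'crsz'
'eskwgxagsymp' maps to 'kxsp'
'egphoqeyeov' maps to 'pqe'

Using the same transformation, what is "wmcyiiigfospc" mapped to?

cifp

The rule is to keep one character in every 3, starting at position 3 (positions 3rd, 6th, 9th, ...).
On "wmcyiiigfospc" that produces "cifp".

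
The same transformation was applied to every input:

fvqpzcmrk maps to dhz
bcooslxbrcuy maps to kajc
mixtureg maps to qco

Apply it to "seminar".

mv

The transformation: shift every letter 8 places forward in the alphabet (wrapping around), then keep one character in every 3, starting at position 2 (positions 2nd, 5th, 8th, ...).
Starting from "seminar": after the first operation, "amuqviz"; after the second, "mv".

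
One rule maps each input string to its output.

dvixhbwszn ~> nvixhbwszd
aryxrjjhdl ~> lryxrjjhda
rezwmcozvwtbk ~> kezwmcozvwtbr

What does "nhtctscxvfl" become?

lhtctscxvfn

The transformation: swap the first and last characters.
On "nhtctscxvfl" that produces "lhtctscxvfn".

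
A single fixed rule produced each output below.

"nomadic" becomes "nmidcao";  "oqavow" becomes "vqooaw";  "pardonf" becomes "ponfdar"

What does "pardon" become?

pondar

In each case the input is transformed by: sort the characters into reverse alphabetical order, then move the first character to the end.
Doing the same to "pardon": "pondar".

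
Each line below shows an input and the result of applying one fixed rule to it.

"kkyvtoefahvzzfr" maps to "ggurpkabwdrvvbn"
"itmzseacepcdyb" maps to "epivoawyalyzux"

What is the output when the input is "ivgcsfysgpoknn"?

The rule is to shift every letter 4 places backward in the alphabet (wrapping around).
For "ivgcsfysgpoknn" the result is "ercyobuoclkgjj".

ercyobuoclkgjj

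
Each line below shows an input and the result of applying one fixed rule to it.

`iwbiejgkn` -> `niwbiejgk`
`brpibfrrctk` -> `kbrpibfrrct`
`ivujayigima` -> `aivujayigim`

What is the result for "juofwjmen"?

njuofwjme

What's happening: move the last character to the front.
Doing the same to "juofwjmen": "njuofwjme".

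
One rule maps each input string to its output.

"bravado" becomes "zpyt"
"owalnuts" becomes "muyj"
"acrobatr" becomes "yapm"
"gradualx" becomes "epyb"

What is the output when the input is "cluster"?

The pattern: shift every letter 2 places backward in the alphabet (wrapping around), then keep only the first 4 characters.
On "cluster": the first step gives "ajsqrcp", and the second then gives "ajsq".

ajsq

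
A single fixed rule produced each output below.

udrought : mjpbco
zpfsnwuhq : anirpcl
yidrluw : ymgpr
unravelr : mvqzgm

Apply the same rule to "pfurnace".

pmivxz

The rule is to shift every letter 5 places backward in the alphabet (wrapping around), then delete the first 2 characters.
Starting from "pfurnace": after the first operation, "kapmivxz"; after the second, "pmivxz".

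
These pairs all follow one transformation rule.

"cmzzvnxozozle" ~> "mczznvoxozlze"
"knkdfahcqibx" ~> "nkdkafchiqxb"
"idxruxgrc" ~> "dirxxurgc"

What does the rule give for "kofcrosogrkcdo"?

Each output is the input with this applied: swap each adjacent pair of characters (1↔2, 3↔4, ...).
On "kofcrosogrkcdo" that produces "okcforosrgckod".

okcforosrgckod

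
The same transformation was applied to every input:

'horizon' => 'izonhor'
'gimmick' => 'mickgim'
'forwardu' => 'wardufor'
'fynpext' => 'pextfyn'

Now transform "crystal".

Looking at the pairs, the operation is to move the first 3 characters to the end (rotate left by 3).
On "crystal" that produces "stalcry".

stalcry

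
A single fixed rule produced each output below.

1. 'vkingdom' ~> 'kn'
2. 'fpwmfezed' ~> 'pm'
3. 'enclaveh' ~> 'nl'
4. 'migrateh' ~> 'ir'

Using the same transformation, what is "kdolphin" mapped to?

dl

Looking at the pairs, the operation is to keep every other character starting from the second (positions 2nd, 4th, 6th, ...), then delete the last 2 characters.
"kdolphin" → "dlhn" → "dl".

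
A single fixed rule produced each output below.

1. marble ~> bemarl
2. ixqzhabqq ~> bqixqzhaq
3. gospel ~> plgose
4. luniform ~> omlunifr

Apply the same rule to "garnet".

Looking at the pairs, the operation is to move the last 2 characters to the front (rotate right by 2), then swap the first and last characters.
Working it through for "garnet": intermediate "etgarn", final "ntgare".

ntgare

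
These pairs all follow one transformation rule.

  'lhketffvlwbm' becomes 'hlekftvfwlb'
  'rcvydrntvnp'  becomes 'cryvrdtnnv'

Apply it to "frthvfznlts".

rfhtfvnztl

Looking at the pairs, the operation is to delete the last character, then swap each adjacent pair of characters (1↔2, 3↔4, ...).
Applying both steps to "frthvfznlts": "frthvfznlt", then "rfhtfvnztl".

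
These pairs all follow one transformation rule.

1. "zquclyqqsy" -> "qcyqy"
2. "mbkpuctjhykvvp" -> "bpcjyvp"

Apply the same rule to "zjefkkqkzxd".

jfkkx

In each case the input is transformed by: keep every other character starting from the second (positions 2nd, 4th, 6th, ...).
For "zjefkkqkzxd" the result is "jfkkx".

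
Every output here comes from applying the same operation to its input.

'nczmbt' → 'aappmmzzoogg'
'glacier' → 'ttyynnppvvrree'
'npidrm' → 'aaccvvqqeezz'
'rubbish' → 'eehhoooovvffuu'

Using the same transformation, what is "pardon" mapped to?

ccnneeqqbbaa

Each output is the input with this applied: double every character, then shift every letter 13 places forward in the alphabet (wrapping around) — i.e. ROT13.
On "pardon": the first step gives "ppaarrddoonn", and the second then gives "ccnneeqqbbaa".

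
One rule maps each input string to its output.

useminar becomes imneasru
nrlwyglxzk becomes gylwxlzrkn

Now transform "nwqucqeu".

In each case the input is transformed by: swap the front and back halves of the string, then take characters alternately from the front and the back (1st, last, 2nd, 2nd-last, ...).
Working it through for "nwqucqeu": intermediate "cqeunwqu", final "cuqqewun".

cuqqewun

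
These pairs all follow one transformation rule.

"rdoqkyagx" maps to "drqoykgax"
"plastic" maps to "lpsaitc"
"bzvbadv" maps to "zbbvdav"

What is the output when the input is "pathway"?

aphtawy

The transformation: swap each adjacent pair of characters (1↔2, 3↔4, ...).
On "pathway" that produces "aphtawy".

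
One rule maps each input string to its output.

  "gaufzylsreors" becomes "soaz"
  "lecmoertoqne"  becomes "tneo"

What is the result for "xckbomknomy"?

The transformation: keep one character in every 3, starting at position 2 (positions 2nd, 5th, 8th, ...), then move the first 2 characters to the end (rotate left by 2).
Working it through for "xckbomknomy": intermediate "cony", final "nyco".

nyco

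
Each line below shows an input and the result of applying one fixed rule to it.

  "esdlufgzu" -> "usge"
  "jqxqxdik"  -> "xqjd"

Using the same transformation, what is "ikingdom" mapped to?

nkid

What's happening: sort the characters into reverse alphabetical order, then keep every other character starting from the second (positions 2nd, 4th, 6th, ...).
For "ikingdom", step one produces "onmkiigd"; step two turns that into "nkid".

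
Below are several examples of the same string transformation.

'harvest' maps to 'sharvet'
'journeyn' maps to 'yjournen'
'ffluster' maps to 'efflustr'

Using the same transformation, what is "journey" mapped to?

ejourny

The pattern: move the last character to the front, then swap the first and last characters.
Working it through for "journey": intermediate "yjourne", final "ejourny".
(Check on "harvest": → "tharves" → "sharvet" ✓)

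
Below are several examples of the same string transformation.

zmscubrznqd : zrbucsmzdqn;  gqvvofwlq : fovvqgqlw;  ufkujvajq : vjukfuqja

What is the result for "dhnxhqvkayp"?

In each case the input is transformed by: move the last 3 characters to the front (rotate right by 3), then reverse the string.
Working it through for "dhnxhqvkayp": intermediate "aypdhnxhqvk", final "kvqhxnhdpya".

kvqhxnhdpya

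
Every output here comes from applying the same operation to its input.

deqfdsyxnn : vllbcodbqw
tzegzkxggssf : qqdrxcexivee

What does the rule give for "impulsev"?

What's happening: shift every letter 2 places backward in the alphabet (wrapping around), then move the last 3 characters to the front (rotate right by 3).
Starting from "impulsev": after the first operation, "gknsjqct"; after the second, "qctgknsj".

qctgknsj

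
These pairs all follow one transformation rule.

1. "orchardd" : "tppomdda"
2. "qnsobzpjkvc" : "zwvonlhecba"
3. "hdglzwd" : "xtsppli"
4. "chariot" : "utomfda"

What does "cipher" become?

utqodb

The pattern: shift every letter 12 places forward in the alphabet (wrapping around), then sort the characters into reverse alphabetical order.
Applying that to "cipher" gives "utqodb".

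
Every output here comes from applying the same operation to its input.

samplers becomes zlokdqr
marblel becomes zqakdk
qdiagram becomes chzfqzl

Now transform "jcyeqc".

bxdpb

Looking at the pairs, the operation is to delete the first character, then shift every letter 1 place backward in the alphabet (wrapping around).
On "jcyeqc": the first step gives "cyeqc", and the second then gives "bxdpb".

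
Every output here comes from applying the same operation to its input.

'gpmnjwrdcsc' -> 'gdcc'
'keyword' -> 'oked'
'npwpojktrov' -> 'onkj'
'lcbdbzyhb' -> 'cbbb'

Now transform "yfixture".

In each case the input is transformed by: sort the characters into reverse alphabetical order, then keep only the last 4 characters.
"yfixture" → "yxutrife" → "rife".
(Check on "npwpojktrov": → "wvtrppoonkj" → "onkj" ✓)

rife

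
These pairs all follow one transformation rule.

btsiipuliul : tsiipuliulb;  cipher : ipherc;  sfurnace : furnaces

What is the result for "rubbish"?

ubbishr

The pattern: move the first character to the end.
"rubbish" → "ubbishr".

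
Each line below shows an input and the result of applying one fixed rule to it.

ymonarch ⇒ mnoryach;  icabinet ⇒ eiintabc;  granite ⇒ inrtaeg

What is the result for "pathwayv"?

The rule is to sort the characters into alphabetical order, then move the first 3 characters to the end (rotate left by 3).
For "pathwayv" the result is "ptvwyaah".
(Check on "icabinet": → "abceiint" → "eiintabc" ✓)

ptvwyaah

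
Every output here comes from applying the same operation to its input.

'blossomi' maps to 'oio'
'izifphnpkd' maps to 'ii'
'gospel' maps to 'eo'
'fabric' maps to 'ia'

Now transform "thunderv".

The rule is to swap the front and back halves of the string, then keep only the vowels.
On "thunderv": the first step gives "dervthun", and the second then gives "eu".

eu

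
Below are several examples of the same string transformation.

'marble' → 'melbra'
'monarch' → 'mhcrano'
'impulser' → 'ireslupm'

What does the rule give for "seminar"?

sranime

Looking at the pairs, the operation is to reverse the string, then move the last character to the front.
Working it through for "seminar": intermediate "ranimes", final "sranime".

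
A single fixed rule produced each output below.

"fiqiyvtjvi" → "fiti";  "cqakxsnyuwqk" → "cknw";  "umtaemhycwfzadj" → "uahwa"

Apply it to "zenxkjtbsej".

zxte

Looking at the pairs, the operation is to keep one character in every 3, starting at position 1 (positions 1st, 4th, 7th, ...).
Doing the same to "zenxkjtbsej": "zxte".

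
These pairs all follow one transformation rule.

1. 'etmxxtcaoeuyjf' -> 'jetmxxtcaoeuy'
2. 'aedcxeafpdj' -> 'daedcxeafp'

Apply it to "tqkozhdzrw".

rtqkozhdz

The rule is to delete the last character, then move the last character to the front.
On "tqkozhdzrw" that produces "rtqkozhdz".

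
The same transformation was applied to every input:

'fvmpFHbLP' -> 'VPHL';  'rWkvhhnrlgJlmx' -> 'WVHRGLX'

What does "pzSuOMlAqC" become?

ZUMAC

The rule is to keep every other character starting from the second (positions 2nd, 4th, 6th, ...), then convert every letter to uppercase.
Applying both steps to "pzSuOMlAqC": "zuMAC", then "ZUMAC".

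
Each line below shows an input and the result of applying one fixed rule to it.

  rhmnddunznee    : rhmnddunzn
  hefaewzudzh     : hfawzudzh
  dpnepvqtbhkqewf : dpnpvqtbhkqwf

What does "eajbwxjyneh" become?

ajbwxjynh

Rule — remove every "e".
So "eajbwxjyneh" becomes "ajbwxjynh".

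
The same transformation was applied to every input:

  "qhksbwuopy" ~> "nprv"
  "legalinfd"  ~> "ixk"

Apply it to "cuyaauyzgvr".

What's happening: keep one character in every 3, starting at position 1 (positions 1st, 4th, 7th, ...), then shift every letter 3 places backward in the alphabet (wrapping around).
For "cuyaauyzgvr", step one produces "cayv"; step two turns that into "zxvs".
(Check on "qhksbwuopy": → "qsuy" → "nprv" ✓)

zxvs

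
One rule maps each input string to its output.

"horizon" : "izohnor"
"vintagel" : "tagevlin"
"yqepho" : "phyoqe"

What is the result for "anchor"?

hoarnc

In each case the input is transformed by: swap the first and last characters, then move the first 3 characters to the end (rotate left by 3).
Applying that to "anchor" gives "hoarnc".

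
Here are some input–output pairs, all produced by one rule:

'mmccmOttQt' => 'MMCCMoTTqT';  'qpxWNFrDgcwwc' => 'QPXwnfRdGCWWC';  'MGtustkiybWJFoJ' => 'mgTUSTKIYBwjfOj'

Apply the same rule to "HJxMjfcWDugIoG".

What's happening: flip the case of every letter.
So "HJxMjfcWDugIoG" becomes "hjXmJFCwdUGiOg".

hjXmJFCwdUGiOg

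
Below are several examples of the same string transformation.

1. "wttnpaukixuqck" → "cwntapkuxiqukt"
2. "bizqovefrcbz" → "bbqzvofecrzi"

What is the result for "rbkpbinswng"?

Looking at the pairs, the operation is to swap each adjacent pair of characters (1↔2, 3↔4, ...), then swap the first and last characters.
Applying both steps to "rbkpbinswng": "brpkibsnnwg", then "grpkibsnnwb".

grpkibsnnwb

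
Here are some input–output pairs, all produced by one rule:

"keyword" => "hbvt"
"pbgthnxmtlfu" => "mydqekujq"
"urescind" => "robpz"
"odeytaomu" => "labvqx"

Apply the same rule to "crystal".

zovp

Looking at the pairs, the operation is to delete the last 3 characters, then shift every letter 3 places backward in the alphabet (wrapping around).
"crystal" → "crys" → "zovp".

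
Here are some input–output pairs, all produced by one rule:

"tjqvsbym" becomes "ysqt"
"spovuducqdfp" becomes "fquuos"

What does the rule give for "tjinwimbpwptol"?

oppmwit

Looking at the pairs, the operation is to keep every other character starting from the first (positions 1st, 3rd, 5th, ...), then reverse the string.
For "tjinwimbpwptol", step one produces "tiwmppo"; step two turns that into "oppmwit".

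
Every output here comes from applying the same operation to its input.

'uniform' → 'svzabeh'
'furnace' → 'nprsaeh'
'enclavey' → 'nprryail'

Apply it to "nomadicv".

In each case the input is transformed by: sort the characters into alphabetical order, then shift every letter 13 places forward in the alphabet (wrapping around) — i.e. ROT13.
Starting from "nomadicv": after the first operation, "acdimnov"; after the second, "npqvzabi".

npqvzabi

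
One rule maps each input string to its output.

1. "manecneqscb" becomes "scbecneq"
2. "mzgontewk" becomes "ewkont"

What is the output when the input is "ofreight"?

ghtei

Looking at the pairs, the operation is to delete the first 3 characters, then move the last 3 characters to the front (rotate right by 3).
On "ofreight": the first step gives "eight", and the second then gives "ghtei".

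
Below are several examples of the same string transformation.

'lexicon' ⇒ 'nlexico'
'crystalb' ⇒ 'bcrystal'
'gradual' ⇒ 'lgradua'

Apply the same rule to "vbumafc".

cvbumaf

Each output is the input with this applied: move the last character to the front.
Applying that to "vbumafc" gives "cvbumaf".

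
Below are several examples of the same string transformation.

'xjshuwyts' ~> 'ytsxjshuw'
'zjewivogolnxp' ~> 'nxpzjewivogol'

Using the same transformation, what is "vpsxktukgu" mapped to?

kguvpsxktu

What's happening: move the last 3 characters to the front (rotate right by 3).
So "vpsxktukgu" becomes "kguvpsxktu".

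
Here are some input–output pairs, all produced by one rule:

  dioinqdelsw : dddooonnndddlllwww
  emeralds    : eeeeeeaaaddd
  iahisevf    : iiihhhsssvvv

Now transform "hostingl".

hhhsssiiiggg

Looking at the pairs, the operation is to keep every other character starting from the first (positions 1st, 3rd, 5th, ...), then repeat every character 3 times.
For "hostingl", step one produces "hsig"; step two turns that into "hhhsssiiiggg".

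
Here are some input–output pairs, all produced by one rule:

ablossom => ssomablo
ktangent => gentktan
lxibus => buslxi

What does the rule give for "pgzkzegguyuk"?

gguyukpgzkze

Looking at the pairs, the operation is to swap the front and back halves of the string.
So "pgzkzegguyuk" becomes "gguyukpgzkze".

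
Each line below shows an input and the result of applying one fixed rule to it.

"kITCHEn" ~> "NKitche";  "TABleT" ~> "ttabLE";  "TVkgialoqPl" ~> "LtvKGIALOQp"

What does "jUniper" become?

RJuNIPE

In each case the input is transformed by: move the last character to the front, then flip the case of every letter.
"jUniper" → "rjUnipe" → "RJuNIPE".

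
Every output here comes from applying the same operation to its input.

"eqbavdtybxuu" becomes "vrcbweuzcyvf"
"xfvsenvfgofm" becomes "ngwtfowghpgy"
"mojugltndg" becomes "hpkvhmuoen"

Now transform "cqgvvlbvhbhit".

urhwwmcwicijd

The rule is to shift every letter 1 place forward in the alphabet (wrapping around), then swap the first and last characters.
For "cqgvvlbvhbhit", step one produces "drhwwmcwiciju"; step two turns that into "urhwwmcwicijd".
(Check on "mojugltndg": → "npkvhmuoeh" → "hpkvhmuoen" ✓)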